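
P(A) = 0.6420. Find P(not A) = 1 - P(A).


P(not A) = 1 - 0.6420 = 0.3580

P(not A) = 0.3580


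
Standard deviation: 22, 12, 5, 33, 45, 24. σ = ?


Mean = 23.5000
Variance = 171.5833
SD = sqrt(171.5833) = 13.0990

SD = 13.0990


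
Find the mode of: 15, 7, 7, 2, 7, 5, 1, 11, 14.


Frequencies: 1:1, 2:1, 5:1, 7:3, 11:1, 14:1, 15:1
Max frequency = 3
Mode = 7

Mode = 7


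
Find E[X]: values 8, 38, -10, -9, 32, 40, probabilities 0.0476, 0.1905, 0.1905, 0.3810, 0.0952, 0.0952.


E[X] = 8*0.0476 + 38*0.1905 - 10*0.1905 - 9*0.3810 + 32*0.0952 + 40*0.0952
= 0.3808 + 7.2390 - 1.9050 - 3.4290 + 3.0464 + 3.8080
= 9.1402

E[X] = 9.1402


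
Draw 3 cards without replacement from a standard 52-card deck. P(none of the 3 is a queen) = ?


P(no queens) = (48/52) × (47/51) × (46/50)
= 0.7826

P = 0.7826


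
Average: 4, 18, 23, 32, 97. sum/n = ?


Sum = 4 + 18 + 23 + 32 + 97 = 174
n = 5
Mean = 174/5 = 34.8000

Mean = 34.8000


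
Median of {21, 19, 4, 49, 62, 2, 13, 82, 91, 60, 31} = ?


Sorted: 2, 4, 13, 19, 21, 31, 49, 60, 62, 82, 91
n = 11 (odd)
Middle value = 31

Median = 31


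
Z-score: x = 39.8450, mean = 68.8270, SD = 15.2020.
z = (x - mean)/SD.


z = (39.8450 - 68.8270)/15.2020
= -28.9820/15.2020
= -1.9065

z = -1.9065


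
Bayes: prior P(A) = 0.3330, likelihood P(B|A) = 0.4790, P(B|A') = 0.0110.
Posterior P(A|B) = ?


P(B) = P(B|A)*P(A) + P(B|A')*P(A')
= 0.4790*0.3330 + 0.0110*0.6670
= 0.159507 + 0.007337 = 0.166844
P(A|B) = 0.159507/0.166844 = 0.9560

P(A|B) = 0.9560


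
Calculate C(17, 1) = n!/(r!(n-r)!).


C(17,1) = 17!/(1! × 16!)
= 355687428096000/(1 × 20922789888000)
= 17

C(17,1) = 17


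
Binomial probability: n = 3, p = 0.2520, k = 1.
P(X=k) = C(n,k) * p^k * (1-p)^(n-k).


C(3,1) = 3
p^1 = 0.252000
(1-p)^2 = 0.559504
P = 3 * 0.252000 * 0.559504 = 0.4230

P(X=1) = 0.4230


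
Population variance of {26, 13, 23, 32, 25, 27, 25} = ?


Mean = 24.4286
Squared deviations: 2.4694, 130.6122, 2.0408, 57.3265, 0.3265, 6.6122, 0.3265
Sum = 199.7143
Variance = 199.7143/7 = 28.5306

Variance = 28.5306


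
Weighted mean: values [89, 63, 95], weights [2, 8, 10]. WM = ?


Numerator = 89*2 + 63*8 + 95*10 = 1632
Denominator = 2 + 8 + 10 = 20
WM = 1632/20 = 81.6000

WM = 81.6000


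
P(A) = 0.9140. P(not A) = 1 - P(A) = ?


P(not A) = 1 - 0.9140 = 0.0860

P(not A) = 0.0860


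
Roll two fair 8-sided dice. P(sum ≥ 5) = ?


Total outcomes = 8×8 = 64
Favorable (sum ≥ 5): 58
P = 58/64 = 0.9062

P = 0.9062


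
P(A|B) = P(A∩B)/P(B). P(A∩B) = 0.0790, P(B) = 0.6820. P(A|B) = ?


P(A|B) = 0.0790/0.6820 = 0.1158

P(A|B) = 0.1158


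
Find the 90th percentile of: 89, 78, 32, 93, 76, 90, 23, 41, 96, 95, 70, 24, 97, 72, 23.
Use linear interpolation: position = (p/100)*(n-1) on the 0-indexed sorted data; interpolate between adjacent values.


Sorted: 23, 23, 24, 32, 41, 70, 72, 76, 78, 89, 90, 93, 95, 96, 97
n = 15
Index = 90/100 * 14 = 12.6000
Lower = data[12] = 95, Upper = data[13] = 96
P90 = 95 + 0.6000*(1) = 95.6000

P90 = 95.6000


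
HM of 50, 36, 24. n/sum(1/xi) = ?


Sum of reciprocals = 1/50 + 1/36 + 1/24 = 0.089444
HM = 3/0.089444 = 33.5404

HM = 33.5404


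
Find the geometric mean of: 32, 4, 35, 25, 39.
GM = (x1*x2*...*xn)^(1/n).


Product = 32 × 4 × 35 × 25 × 39 = 4368000
GM = 4368000^(1/5) = 21.2842

GM = 21.2842


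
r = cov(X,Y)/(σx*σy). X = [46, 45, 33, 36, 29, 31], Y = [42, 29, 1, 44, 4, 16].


Mean X = 36.6667, Mean Y = 22.6667
SD X = 6.599663, SD Y = 16.986923
Cov = 79.888889
r = 79.888889/(6.599663*16.986923) = 0.7126

r = 0.7126


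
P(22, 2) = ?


P(22,2) = 22!/20!
= 1124000727777607680000/2432902008176640000
= 462

P(22,2) = 462


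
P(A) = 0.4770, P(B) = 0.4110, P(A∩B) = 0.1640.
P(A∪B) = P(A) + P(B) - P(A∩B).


P(A∪B) = 0.4770 + 0.4110 - 0.1640
= 0.8880 - 0.1640
= 0.7240

P(A∪B) = 0.7240


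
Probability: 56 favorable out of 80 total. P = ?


P = 56/80 = 0.7000

P = 0.7000


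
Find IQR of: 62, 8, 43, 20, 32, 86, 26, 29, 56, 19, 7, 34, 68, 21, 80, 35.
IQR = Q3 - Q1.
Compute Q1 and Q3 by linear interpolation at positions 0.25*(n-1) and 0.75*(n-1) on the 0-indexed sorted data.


Sorted: 7, 8, 19, 20, 21, 26, 29, 32, 34, 35, 43, 56, 62, 68, 80, 86
Q1 (25th %ile) = 20.7500
Q3 (75th %ile) = 57.5000
IQR = 57.5000 - 20.7500 = 36.7500

IQR = 36.7500


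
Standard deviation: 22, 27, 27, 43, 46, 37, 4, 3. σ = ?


Mean = 26.1250
Variance = 230.1094
SD = sqrt(230.1094) = 15.1694

SD = 15.1694


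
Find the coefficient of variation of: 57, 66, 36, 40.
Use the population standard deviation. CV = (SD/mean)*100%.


Mean = 49.7500
SD = 12.2551
CV = (12.2551/49.7500)*100 = 24.6334%

CV = 24.6334%


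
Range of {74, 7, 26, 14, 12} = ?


Max = 74, Min = 7
Range = 74 - 7 = 67

Range = 67


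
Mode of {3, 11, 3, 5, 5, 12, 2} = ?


Frequencies: 2:1, 3:2, 5:2, 11:1, 12:1
Max frequency = 2
Mode = 3, 5

Mode = 3, 5


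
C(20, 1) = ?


C(20,1) = 20!/(1! × 19!)
= 2432902008176640000/(1 × 121645100408832000)
= 20

C(20,1) = 20


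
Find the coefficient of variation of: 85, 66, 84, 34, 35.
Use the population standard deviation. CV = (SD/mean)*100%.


Mean = 60.8000
SD = 22.5158
CV = (22.5158/60.8000)*100 = 37.0325%

CV = 37.0325%


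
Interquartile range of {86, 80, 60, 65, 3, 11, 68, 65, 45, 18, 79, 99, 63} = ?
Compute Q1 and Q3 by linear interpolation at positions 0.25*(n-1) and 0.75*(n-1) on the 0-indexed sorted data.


Sorted: 3, 11, 18, 45, 60, 63, 65, 65, 68, 79, 80, 86, 99
Q1 (25th %ile) = 45.0000
Q3 (75th %ile) = 79.0000
IQR = 79.0000 - 45.0000 = 34.0000

IQR = 34.0000


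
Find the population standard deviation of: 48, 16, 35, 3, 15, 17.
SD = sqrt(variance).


Mean = 22.3333
Variance = 219.2222
SD = sqrt(219.2222) = 14.8062

SD = 14.8062


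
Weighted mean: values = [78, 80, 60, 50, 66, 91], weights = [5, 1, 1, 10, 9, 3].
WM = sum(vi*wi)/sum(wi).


Numerator = 78*5 + 80*1 + 60*1 + 50*10 + 66*9 + 91*3 = 1897
Denominator = 5 + 1 + 1 + 10 + 9 + 3 = 29
WM = 1897/29 = 65.4138

WM = 65.4138


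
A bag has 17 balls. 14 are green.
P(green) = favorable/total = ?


P = 14/17 = 0.8235

P = 0.8235


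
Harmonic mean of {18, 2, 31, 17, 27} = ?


Sum of reciprocals = 1/18 + 1/2 + 1/31 + 1/17 + 1/27 = 0.683674
HM = 5/0.683674 = 7.3134

HM = 7.3134


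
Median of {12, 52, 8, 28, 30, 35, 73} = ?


Sorted: 8, 12, 28, 30, 35, 52, 73
n = 7 (odd)
Middle value = 30

Median = 30


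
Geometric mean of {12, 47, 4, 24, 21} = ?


Product = 12 × 47 × 4 × 24 × 21 = 1137024
GM = 1137024^(1/5) = 16.2612

GM = 16.2612


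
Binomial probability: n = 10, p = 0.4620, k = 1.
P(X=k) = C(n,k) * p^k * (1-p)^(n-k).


C(10,1) = 10
p^1 = 0.462000
(1-p)^9 = 0.003776
P = 10 * 0.462000 * 0.003776 = 0.0174

P(X=1) = 0.0174


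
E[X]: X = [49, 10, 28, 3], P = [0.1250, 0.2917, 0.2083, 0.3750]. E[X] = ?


E[X] = 49*0.1250 + 10*0.2917 + 28*0.2083 + 3*0.3750
= 6.1250 + 2.9170 + 5.8324 + 1.1250
= 15.9994

E[X] = 15.9994


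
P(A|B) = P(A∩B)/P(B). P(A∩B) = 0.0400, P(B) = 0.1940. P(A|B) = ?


P(A|B) = 0.0400/0.1940 = 0.2062

P(A|B) = 0.2062


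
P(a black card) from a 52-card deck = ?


26 black cards in 52 cards
P = 26/52 = 0.5000

P = 0.5000


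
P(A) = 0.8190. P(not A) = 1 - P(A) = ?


P(not A) = 1 - 0.8190 = 0.1810

P(not A) = 0.1810


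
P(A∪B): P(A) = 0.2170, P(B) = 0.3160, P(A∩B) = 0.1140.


P(A∪B) = 0.2170 + 0.3160 - 0.1140
= 0.5330 - 0.1140
= 0.4190

P(A∪B) = 0.4190


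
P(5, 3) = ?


P(5,3) = 5!/2!
= 120/2
= 60

P(5,3) = 60


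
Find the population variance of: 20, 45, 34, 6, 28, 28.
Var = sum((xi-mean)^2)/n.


Mean = 26.8333
Squared deviations: 46.6944, 330.0278, 51.3611, 434.0278, 1.3611, 1.3611
Sum = 864.8333
Variance = 864.8333/6 = 144.1389

Variance = 144.1389


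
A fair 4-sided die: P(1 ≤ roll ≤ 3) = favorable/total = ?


Favorable outcomes (1 ≤ roll ≤ 3): 3
Total outcomes = 4
P = 3/4 = 0.7500

P = 0.7500


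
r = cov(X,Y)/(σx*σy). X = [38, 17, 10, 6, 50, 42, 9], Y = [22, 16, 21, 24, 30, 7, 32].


Mean X = 24.5714, Mean Y = 21.7143
SD X = 16.851089, SD Y = 7.832429
Cov = -27.265306
r = -27.265306/(16.851089*7.832429) = -0.2066

r = -0.2066


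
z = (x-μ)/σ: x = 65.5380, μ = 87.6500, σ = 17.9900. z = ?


z = (65.5380 - 87.6500)/17.9900
= -22.1120/17.9900
= -1.2291

z = -1.2291


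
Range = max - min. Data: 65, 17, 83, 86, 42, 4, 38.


Max = 86, Min = 4
Range = 86 - 4 = 82

Range = 82


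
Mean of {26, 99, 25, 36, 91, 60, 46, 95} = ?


Sum = 26 + 99 + 25 + 36 + 91 + 60 + 46 + 95 = 478
n = 8
Mean = 478/8 = 59.7500

Mean = 59.7500


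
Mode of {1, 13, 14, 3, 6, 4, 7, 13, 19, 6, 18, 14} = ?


Frequencies: 1:1, 3:1, 4:1, 6:2, 7:1, 13:2, 14:2, 18:1, 19:1
Max frequency = 2
Mode = 6, 13, 14

Mode = 6, 13, 14


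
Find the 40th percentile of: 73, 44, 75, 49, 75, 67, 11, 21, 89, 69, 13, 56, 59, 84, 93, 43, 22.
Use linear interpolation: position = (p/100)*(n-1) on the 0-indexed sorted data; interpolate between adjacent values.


Sorted: 11, 13, 21, 22, 43, 44, 49, 56, 59, 67, 69, 73, 75, 75, 84, 89, 93
n = 17
Index = 40/100 * 16 = 6.4000
Lower = data[6] = 49, Upper = data[7] = 56
P40 = 49 + 0.4000*(7) = 51.8000

P40 = 51.8000


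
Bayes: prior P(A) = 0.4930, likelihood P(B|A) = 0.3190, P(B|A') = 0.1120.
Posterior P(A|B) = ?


P(B) = P(B|A)*P(A) + P(B|A')*P(A')
= 0.3190*0.4930 + 0.1120*0.5070
= 0.157267 + 0.056784 = 0.214051
P(A|B) = 0.157267/0.214051 = 0.7347

P(A|B) = 0.7347


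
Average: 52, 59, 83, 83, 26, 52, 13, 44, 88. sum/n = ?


Sum = 52 + 59 + 83 + 83 + 26 + 52 + 13 + 44 + 88 = 500
n = 9
Mean = 500/9 = 55.5556

Mean = 55.5556


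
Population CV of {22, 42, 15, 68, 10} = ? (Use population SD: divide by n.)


Mean = 31.4000
SD = 21.2941
CV = (21.2941/31.4000)*100 = 67.8157%

CV = 67.8157%


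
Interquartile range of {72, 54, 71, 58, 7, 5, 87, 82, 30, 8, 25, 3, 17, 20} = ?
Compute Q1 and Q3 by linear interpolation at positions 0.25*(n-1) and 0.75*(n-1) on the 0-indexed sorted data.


Sorted: 3, 5, 7, 8, 17, 20, 25, 30, 54, 58, 71, 72, 82, 87
Q1 (25th %ile) = 10.2500
Q3 (75th %ile) = 67.7500
IQR = 67.7500 - 10.2500 = 57.5000

IQR = 57.5000


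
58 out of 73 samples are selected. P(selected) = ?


P = 58/73 = 0.7945

P = 0.7945


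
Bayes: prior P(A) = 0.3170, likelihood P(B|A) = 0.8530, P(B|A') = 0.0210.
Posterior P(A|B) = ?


P(B) = P(B|A)*P(A) + P(B|A')*P(A')
= 0.8530*0.3170 + 0.0210*0.6830
= 0.270401 + 0.014343 = 0.284744
P(A|B) = 0.270401/0.284744 = 0.9496

P(A|B) = 0.9496


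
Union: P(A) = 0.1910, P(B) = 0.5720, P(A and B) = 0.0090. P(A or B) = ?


P(A∪B) = 0.1910 + 0.5720 - 0.0090
= 0.7630 - 0.0090
= 0.7540

P(A∪B) = 0.7540


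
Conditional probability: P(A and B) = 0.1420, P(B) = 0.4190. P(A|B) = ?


P(A|B) = 0.1420/0.4190 = 0.3389

P(A|B) = 0.3389


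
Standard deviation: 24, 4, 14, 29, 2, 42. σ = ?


Mean = 19.1667
Variance = 198.8056
SD = sqrt(198.8056) = 14.0998

SD = 14.0998


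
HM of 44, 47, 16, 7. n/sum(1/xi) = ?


Sum of reciprocals = 1/44 + 1/47 + 1/16 + 1/7 = 0.249361
HM = 4/0.249361 = 16.0410

HM = 16.0410


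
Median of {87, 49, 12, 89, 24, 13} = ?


Sorted: 12, 13, 24, 49, 87, 89
n = 6 (even)
Middle values: 24 and 49
Median = (24+49)/2 = 36.5000

Median = 36.5000


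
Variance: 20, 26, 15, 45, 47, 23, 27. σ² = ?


Mean = 29.0000
Squared deviations: 81.0000, 9.0000, 196.0000, 256.0000, 324.0000, 36.0000, 4.0000
Sum = 906.0000
Variance = 906.0000/7 = 129.4286

Variance = 129.4286


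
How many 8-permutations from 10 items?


P(10,8) = 10!/2!
= 3628800/2
= 1814400

P(10,8) = 1814400


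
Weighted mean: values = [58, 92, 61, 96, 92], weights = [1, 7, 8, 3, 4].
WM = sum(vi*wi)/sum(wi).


Numerator = 58*1 + 92*7 + 61*8 + 96*3 + 92*4 = 1846
Denominator = 1 + 7 + 8 + 3 + 4 = 23
WM = 1846/23 = 80.2609

WM = 80.2609


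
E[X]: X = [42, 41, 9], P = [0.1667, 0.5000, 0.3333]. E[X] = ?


E[X] = 42*0.1667 + 41*0.5000 + 9*0.3333
= 7.0014 + 20.5000 + 2.9997
= 30.5011

E[X] = 30.5011


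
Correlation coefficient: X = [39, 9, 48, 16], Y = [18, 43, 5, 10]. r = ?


Mean X = 28.0000, Mean Y = 19.0000
SD X = 16.015617, SD Y = 14.611639
Cov = -159.750000
r = -159.750000/(16.015617*14.611639) = -0.6827

r = -0.6827


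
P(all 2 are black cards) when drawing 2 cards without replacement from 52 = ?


P(all black cards) = (26/52) × (25/51)
= 0.2451

P = 0.2451


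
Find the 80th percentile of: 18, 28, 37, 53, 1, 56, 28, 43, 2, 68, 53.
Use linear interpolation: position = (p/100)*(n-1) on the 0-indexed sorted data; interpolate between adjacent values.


Sorted: 1, 2, 18, 28, 28, 37, 43, 53, 53, 56, 68
n = 11
Index = 80/100 * 10 = 8.0000
Lower = data[8] = 53, Upper = data[9] = 56
P80 = 53 + 0*(3) = 53.0000

P80 = 53.0000


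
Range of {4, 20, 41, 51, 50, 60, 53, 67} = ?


Max = 67, Min = 4
Range = 67 - 4 = 63

Range = 63


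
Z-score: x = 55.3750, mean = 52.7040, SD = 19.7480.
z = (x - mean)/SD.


z = (55.3750 - 52.7040)/19.7480
= 2.6710/19.7480
= 0.1353

z = 0.1353


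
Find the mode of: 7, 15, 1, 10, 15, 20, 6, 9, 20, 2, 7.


Frequencies: 1:1, 2:1, 6:1, 7:2, 9:1, 10:1, 15:2, 20:2
Max frequency = 2
Mode = 7, 15, 20

Mode = 7, 15, 20


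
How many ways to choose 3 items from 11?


C(11,3) = 11!/(3! × 8!)
= 39916800/(6 × 40320)
= 165

C(11,3) = 165


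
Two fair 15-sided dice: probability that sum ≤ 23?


Total outcomes = 15×15 = 225
Favorable (sum ≤ 23): 197
P = 197/225 = 0.8756

P = 0.8756


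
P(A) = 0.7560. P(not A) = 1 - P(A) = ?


P(not A) = 1 - 0.7560 = 0.2440

P(not A) = 0.2440


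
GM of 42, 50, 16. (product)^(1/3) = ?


Product = 42 × 50 × 16 = 33600
GM = 33600^(1/3) = 32.2686

GM = 32.2686


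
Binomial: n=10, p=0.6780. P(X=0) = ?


C(10,0) = 1
p^0 = 1.000000
(1-p)^10 = 1.198281e-05
P = 1 * 1.000000 * 1.198281e-05 = 1.1983e-05

P(X=0) = 1.1983e-05


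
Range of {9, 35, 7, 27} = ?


Max = 35, Min = 7
Range = 35 - 7 = 28

Range = 28


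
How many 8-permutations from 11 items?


P(11,8) = 11!/3!
= 39916800/6
= 6652800

P(11,8) = 6652800


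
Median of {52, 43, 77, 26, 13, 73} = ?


Sorted: 13, 26, 43, 52, 73, 77
n = 6 (even)
Middle values: 43 and 52
Median = (43+52)/2 = 47.5000

Median = 47.5000


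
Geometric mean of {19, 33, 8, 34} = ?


Product = 19 × 33 × 8 × 34 = 170544
GM = 170544^(1/4) = 20.3217

GM = 20.3217


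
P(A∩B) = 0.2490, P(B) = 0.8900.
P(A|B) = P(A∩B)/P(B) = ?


P(A|B) = 0.2490/0.8900 = 0.2798

P(A|B) = 0.2798


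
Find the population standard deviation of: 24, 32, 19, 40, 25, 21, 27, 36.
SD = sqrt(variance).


Mean = 28.0000
Variance = 47.5000
SD = sqrt(47.5000) = 6.8920

SD = 6.8920


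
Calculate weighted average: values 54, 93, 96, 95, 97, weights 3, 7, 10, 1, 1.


Numerator = 54*3 + 93*7 + 96*10 + 95*1 + 97*1 = 1965
Denominator = 3 + 7 + 10 + 1 + 1 = 22
WM = 1965/22 = 89.3182

WM = 89.3182


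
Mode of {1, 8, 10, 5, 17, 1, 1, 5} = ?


Frequencies: 1:3, 5:2, 8:1, 10:1, 17:1
Max frequency = 3
Mode = 1

Mode = 1


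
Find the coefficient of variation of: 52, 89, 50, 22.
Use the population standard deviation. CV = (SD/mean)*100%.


Mean = 53.2500
SD = 23.8052
CV = (23.8052/53.2500)*100 = 44.7046%

CV = 44.7046%


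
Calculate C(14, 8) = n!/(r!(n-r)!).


C(14,8) = 14!/(8! × 6!)
= 87178291200/(40320 × 720)
= 3003

C(14,8) = 3003


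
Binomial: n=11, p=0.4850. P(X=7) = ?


C(11,7) = 330
p^7 = 0.006312
(1-p)^4 = 0.070344
P = 330 * 0.006312 * 0.070344 = 0.1465

P(X=7) = 0.1465


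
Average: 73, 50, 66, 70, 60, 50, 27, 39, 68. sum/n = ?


Sum = 73 + 50 + 66 + 70 + 60 + 50 + 27 + 39 + 68 = 503
n = 9
Mean = 503/9 = 55.8889

Mean = 55.8889


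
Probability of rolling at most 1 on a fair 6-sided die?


Favorable outcomes (roll ≤ 1): 1
Total outcomes = 6
P = 1/6 = 0.1667

P = 0.1667


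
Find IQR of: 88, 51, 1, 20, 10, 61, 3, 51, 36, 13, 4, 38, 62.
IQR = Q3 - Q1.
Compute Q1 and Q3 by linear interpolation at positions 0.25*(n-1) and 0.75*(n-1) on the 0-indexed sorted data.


Sorted: 1, 3, 4, 10, 13, 20, 36, 38, 51, 51, 61, 62, 88
Q1 (25th %ile) = 10.0000
Q3 (75th %ile) = 51.0000
IQR = 51.0000 - 10.0000 = 41.0000

IQR = 41.0000


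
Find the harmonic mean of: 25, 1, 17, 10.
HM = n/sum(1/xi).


Sum of reciprocals = 1/25 + 1/1 + 1/17 + 1/10 = 1.198824
HM = 4/1.198824 = 3.3366

HM = 3.3366


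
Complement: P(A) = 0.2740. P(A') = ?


P(not A) = 1 - 0.2740 = 0.7260

P(not A) = 0.7260


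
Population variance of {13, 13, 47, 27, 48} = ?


Mean = 29.6000
Squared deviations: 275.5600, 275.5600, 302.7600, 6.7600, 338.5600
Sum = 1199.2000
Variance = 1199.2000/5 = 239.8400

Variance = 239.8400


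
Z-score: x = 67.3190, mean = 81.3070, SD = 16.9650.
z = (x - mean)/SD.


z = (67.3190 - 81.3070)/16.9650
= -13.9880/16.9650
= -0.8245

z = -0.8245


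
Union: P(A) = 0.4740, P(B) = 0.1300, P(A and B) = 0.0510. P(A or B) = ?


P(A∪B) = 0.4740 + 0.1300 - 0.0510
= 0.6040 - 0.0510
= 0.5530

P(A∪B) = 0.5530


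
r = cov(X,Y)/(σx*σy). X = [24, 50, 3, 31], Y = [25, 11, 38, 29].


Mean X = 27.0000, Mean Y = 25.7500
SD X = 16.807736, SD Y = 9.730750
Cov = -154.500000
r = -154.500000/(16.807736*9.730750) = -0.9447

r = -0.9447


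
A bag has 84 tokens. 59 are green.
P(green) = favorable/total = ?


P = 59/84 = 0.7024

P = 0.7024


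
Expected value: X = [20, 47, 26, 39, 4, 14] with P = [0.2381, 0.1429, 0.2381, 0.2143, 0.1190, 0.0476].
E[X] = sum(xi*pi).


E[X] = 20*0.2381 + 47*0.1429 + 26*0.2381 + 39*0.2143 + 4*0.1190 + 14*0.0476
= 4.7620 + 6.7163 + 6.1906 + 8.3577 + 0.4760 + 0.6664
= 27.1690

E[X] = 27.1690


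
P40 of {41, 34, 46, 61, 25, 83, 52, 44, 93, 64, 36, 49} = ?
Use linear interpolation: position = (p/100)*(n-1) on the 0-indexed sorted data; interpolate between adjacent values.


Sorted: 25, 34, 36, 41, 44, 46, 49, 52, 61, 64, 83, 93
n = 12
Index = 40/100 * 11 = 4.4000
Lower = data[4] = 44, Upper = data[5] = 46
P40 = 44 + 0.4000*(2) = 44.8000

P40 = 44.8000


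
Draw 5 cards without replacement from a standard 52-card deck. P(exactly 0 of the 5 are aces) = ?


Hypergeometric: P(X=0) = C(4,0)·C(48,5) / C(52,5)
= 1 × 1712304 / 2598960
= 1712304/2598960 = 0.6588

P = 0.6588


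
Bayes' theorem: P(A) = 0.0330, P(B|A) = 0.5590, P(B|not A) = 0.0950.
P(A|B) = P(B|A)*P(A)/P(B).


P(B) = P(B|A)*P(A) + P(B|A')*P(A')
= 0.5590*0.0330 + 0.0950*0.9670
= 0.018447 + 0.091865 = 0.110312
P(A|B) = 0.018447/0.110312 = 0.1672

P(A|B) = 0.1672


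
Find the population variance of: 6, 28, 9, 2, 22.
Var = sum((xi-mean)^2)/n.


Mean = 13.4000
Squared deviations: 54.7600, 213.1600, 19.3600, 129.9600, 73.9600
Sum = 491.2000
Variance = 491.2000/5 = 98.2400

Variance = 98.2400


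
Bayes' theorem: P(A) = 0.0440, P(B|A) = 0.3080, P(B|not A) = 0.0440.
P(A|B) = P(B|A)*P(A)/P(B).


P(B) = P(B|A)*P(A) + P(B|A')*P(A')
= 0.3080*0.0440 + 0.0440*0.9560
= 0.013552 + 0.042064 = 0.055616
P(A|B) = 0.013552/0.055616 = 0.2437

P(A|B) = 0.2437


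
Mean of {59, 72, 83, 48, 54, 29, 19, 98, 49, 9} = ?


Sum = 59 + 72 + 83 + 48 + 54 + 29 + 19 + 98 + 49 + 9 = 520
n = 10
Mean = 520/10 = 52.0000

Mean = 52.0000


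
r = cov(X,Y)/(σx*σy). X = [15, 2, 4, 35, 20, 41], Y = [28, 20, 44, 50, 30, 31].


Mean X = 19.5000, Mean Y = 33.8333
SD X = 14.545904, SD Y = 10.106379
Cov = 49.750000
r = 49.750000/(14.545904*10.106379) = 0.3384

r = 0.3384


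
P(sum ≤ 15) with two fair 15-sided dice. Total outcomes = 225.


Total outcomes = 15×15 = 225
Favorable (sum ≤ 15): 105
P = 105/225 = 0.4667

P = 0.4667


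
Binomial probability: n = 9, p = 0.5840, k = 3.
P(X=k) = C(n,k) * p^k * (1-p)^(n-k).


C(9,3) = 84
p^3 = 0.199177
(1-p)^6 = 0.005183
P = 84 * 0.199177 * 0.005183 = 0.0867

P(X=3) = 0.0867


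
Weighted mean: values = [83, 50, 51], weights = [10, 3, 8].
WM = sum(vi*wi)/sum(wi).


Numerator = 83*10 + 50*3 + 51*8 = 1388
Denominator = 10 + 3 + 8 = 21
WM = 1388/21 = 66.0952

WM = 66.0952


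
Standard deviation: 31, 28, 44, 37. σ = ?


Mean = 35.0000
Variance = 37.5000
SD = sqrt(37.5000) = 6.1237

SD = 6.1237


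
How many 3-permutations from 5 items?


P(5,3) = 5!/2!
= 120/2
= 60

P(5,3) = 60


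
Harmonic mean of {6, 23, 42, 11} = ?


Sum of reciprocals = 1/6 + 1/23 + 1/42 + 1/11 = 0.324864
HM = 4/0.324864 = 12.3129

HM = 12.3129


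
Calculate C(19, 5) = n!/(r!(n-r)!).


C(19,5) = 19!/(5! × 14!)
= 121645100408832000/(120 × 87178291200)
= 11628

C(19,5) = 11628


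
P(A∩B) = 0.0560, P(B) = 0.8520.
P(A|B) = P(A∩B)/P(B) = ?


P(A|B) = 0.0560/0.8520 = 0.0657

P(A|B) = 0.0657


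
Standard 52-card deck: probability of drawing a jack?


4 jacks in 52 cards
P = 4/52 = 0.0769

P = 0.0769


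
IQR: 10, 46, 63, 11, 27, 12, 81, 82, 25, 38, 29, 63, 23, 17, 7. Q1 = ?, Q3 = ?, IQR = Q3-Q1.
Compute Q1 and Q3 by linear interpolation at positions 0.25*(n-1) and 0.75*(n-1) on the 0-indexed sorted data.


Sorted: 7, 10, 11, 12, 17, 23, 25, 27, 29, 38, 46, 63, 63, 81, 82
Q1 (25th %ile) = 14.5000
Q3 (75th %ile) = 54.5000
IQR = 54.5000 - 14.5000 = 40.0000

IQR = 40.0000


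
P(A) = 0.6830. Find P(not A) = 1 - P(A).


P(not A) = 1 - 0.6830 = 0.3170

P(not A) = 0.3170


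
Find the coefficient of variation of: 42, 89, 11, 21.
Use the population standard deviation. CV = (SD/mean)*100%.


Mean = 40.7500
SD = 30.0198
CV = (30.0198/40.7500)*100 = 73.6682%

CV = 73.6682%


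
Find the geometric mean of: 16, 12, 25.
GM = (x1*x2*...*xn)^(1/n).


Product = 16 × 12 × 25 = 4800
GM = 4800^(1/3) = 16.8687

GM = 16.8687


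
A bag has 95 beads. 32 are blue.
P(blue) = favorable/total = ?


P = 32/95 = 0.3368

P = 0.3368


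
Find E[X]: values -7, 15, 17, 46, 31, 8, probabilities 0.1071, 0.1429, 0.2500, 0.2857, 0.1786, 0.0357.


E[X] = -7*0.1071 + 15*0.1429 + 17*0.2500 + 46*0.2857 + 31*0.1786 + 8*0.0357
= -0.7497 + 2.1435 + 4.2500 + 13.1422 + 5.5366 + 0.2856
= 24.6082

E[X] = 24.6082


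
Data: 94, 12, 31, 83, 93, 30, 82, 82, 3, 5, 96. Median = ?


Sorted: 3, 5, 12, 30, 31, 82, 82, 83, 93, 94, 96
n = 11 (odd)
Middle value = 82

Median = 82


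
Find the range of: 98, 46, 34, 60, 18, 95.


Max = 98, Min = 18
Range = 98 - 18 = 80

Range = 80


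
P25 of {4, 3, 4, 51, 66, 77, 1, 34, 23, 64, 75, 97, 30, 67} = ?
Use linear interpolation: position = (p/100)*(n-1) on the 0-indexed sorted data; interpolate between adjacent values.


Sorted: 1, 3, 4, 4, 23, 30, 34, 51, 64, 66, 67, 75, 77, 97
n = 14
Index = 25/100 * 13 = 3.2500
Lower = data[3] = 4, Upper = data[4] = 23
P25 = 4 + 0.2500*(19) = 8.7500

P25 = 8.7500


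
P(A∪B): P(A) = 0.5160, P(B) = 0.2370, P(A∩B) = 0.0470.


P(A∪B) = 0.5160 + 0.2370 - 0.0470
= 0.7530 - 0.0470
= 0.7060

P(A∪B) = 0.7060


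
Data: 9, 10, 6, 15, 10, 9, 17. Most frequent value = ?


Frequencies: 6:1, 9:2, 10:2, 15:1, 17:1
Max frequency = 2
Mode = 9, 10

Mode = 9, 10


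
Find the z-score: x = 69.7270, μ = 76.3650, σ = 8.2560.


z = (69.7270 - 76.3650)/8.2560
= -6.6380/8.2560
= -0.8040

z = -0.8040


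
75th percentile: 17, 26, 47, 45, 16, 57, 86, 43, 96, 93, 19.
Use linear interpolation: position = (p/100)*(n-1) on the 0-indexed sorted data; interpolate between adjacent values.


Sorted: 16, 17, 19, 26, 43, 45, 47, 57, 86, 93, 96
n = 11
Index = 75/100 * 10 = 7.5000
Lower = data[7] = 57, Upper = data[8] = 86
P75 = 57 + 0.5000*(29) = 71.5000

P75 = 71.5000


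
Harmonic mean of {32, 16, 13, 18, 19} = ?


Sum of reciprocals = 1/32 + 1/16 + 1/13 + 1/18 + 1/19 = 0.278860
HM = 5/0.278860 = 17.9301

HM = 17.9301


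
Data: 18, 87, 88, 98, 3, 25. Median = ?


Sorted: 3, 18, 25, 87, 88, 98
n = 6 (even)
Middle values: 25 and 87
Median = (25+87)/2 = 56.0000

Median = 56.0000


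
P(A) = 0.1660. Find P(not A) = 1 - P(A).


P(not A) = 1 - 0.1660 = 0.8340

P(not A) = 0.8340


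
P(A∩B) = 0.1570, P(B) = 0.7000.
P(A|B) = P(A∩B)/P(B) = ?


P(A|B) = 0.1570/0.7000 = 0.2243

P(A|B) = 0.2243


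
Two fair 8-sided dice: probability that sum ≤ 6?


Total outcomes = 8×8 = 64
Favorable (sum ≤ 6): 15
P = 15/64 = 0.2344

P = 0.2344


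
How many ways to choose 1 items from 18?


C(18,1) = 18!/(1! × 17!)
= 6402373705728000/(1 × 355687428096000)
= 18

C(18,1) = 18


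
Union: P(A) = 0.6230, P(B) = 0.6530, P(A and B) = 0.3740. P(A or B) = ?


P(A∪B) = 0.6230 + 0.6530 - 0.3740
= 1.2760 - 0.3740
= 0.9020

P(A∪B) = 0.9020


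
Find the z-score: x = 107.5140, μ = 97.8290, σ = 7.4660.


z = (107.5140 - 97.8290)/7.4660
= 9.6850/7.4660
= 1.2972

z = 1.2972


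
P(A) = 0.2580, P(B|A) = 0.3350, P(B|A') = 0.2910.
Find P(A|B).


P(B) = P(B|A)*P(A) + P(B|A')*P(A')
= 0.3350*0.2580 + 0.2910*0.7420
= 0.086430 + 0.215922 = 0.302352
P(A|B) = 0.086430/0.302352 = 0.2859

P(A|B) = 0.2859


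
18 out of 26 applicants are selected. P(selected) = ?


P = 18/26 = 0.6923

P = 0.6923


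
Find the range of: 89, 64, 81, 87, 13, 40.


Max = 89, Min = 13
Range = 89 - 13 = 76

Range = 76


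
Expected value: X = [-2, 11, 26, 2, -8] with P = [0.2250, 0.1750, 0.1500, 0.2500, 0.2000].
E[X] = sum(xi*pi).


E[X] = -2*0.2250 + 11*0.1750 + 26*0.1500 + 2*0.2500 - 8*0.2000
= -0.4500 + 1.9250 + 3.9000 + 0.5000 - 1.6000
= 4.2750

E[X] = 4.2750


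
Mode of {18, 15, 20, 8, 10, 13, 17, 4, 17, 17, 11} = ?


Frequencies: 4:1, 8:1, 10:1, 11:1, 13:1, 15:1, 17:3, 18:1, 20:1
Max frequency = 3
Mode = 17

Mode = 17


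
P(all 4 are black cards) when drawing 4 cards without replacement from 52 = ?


P(all black cards) = (26/52) × (25/51) × (24/50) × (23/49)
= 0.0552

P = 0.0552


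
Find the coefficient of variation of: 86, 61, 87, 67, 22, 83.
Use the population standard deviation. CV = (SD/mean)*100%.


Mean = 67.6667
SD = 22.6397
CV = (22.6397/67.6667)*100 = 33.4577%

CV = 33.4577%


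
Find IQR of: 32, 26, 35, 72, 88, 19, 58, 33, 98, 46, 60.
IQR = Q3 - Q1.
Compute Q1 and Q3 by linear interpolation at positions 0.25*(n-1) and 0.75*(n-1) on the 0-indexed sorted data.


Sorted: 19, 26, 32, 33, 35, 46, 58, 60, 72, 88, 98
Q1 (25th %ile) = 32.5000
Q3 (75th %ile) = 66.0000
IQR = 66.0000 - 32.5000 = 33.5000

IQR = 33.5000


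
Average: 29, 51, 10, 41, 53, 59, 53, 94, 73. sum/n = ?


Sum = 29 + 51 + 10 + 41 + 53 + 59 + 53 + 94 + 73 = 463
n = 9
Mean = 463/9 = 51.4444

Mean = 51.4444


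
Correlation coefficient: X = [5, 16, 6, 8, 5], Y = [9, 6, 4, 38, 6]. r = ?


Mean X = 8.0000, Mean Y = 12.6000
SD X = 4.147288, SD Y = 12.800000
Cov = -1.000000
r = -1.000000/(4.147288*12.800000) = -0.0188

r = -0.0188


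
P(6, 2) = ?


P(6,2) = 6!/4!
= 720/24
= 30

P(6,2) = 30


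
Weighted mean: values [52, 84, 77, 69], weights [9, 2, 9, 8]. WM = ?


Numerator = 52*9 + 84*2 + 77*9 + 69*8 = 1881
Denominator = 9 + 2 + 9 + 8 = 28
WM = 1881/28 = 67.1786

WM = 67.1786


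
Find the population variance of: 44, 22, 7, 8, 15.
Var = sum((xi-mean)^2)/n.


Mean = 19.2000
Squared deviations: 615.0400, 7.8400, 148.8400, 125.4400, 17.6400
Sum = 914.8000
Variance = 914.8000/5 = 182.9600

Variance = 182.9600


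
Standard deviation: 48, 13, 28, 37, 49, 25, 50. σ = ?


Mean = 35.7143
Variance = 174.7755
SD = sqrt(174.7755) = 13.2203

SD = 13.2203


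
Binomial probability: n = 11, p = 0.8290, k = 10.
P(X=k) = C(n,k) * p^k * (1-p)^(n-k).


C(11,10) = 11
p^10 = 0.153301
(1-p)^1 = 0.171000
P = 11 * 0.153301 * 0.171000 = 0.2884

P(X=10) = 0.2884


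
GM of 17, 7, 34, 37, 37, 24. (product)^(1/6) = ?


Product = 17 × 7 × 34 × 37 × 37 × 24 = 132935376
GM = 132935376^(1/6) = 22.5912

GM = 22.5912


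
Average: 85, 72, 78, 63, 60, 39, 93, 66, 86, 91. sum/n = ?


Sum = 85 + 72 + 78 + 63 + 60 + 39 + 93 + 66 + 86 + 91 = 733
n = 10
Mean = 733/10 = 73.3000

Mean = 73.3000


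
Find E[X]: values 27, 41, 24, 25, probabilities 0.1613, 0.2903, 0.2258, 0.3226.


E[X] = 27*0.1613 + 41*0.2903 + 24*0.2258 + 25*0.3226
= 4.3551 + 11.9023 + 5.4192 + 8.0650
= 29.7416

E[X] = 29.7416


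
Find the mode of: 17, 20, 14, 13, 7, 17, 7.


Frequencies: 7:2, 13:1, 14:1, 17:2, 20:1
Max frequency = 2
Mode = 7, 17

Mode = 7, 17


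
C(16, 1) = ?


C(16,1) = 16!/(1! × 15!)
= 20922789888000/(1 × 1307674368000)
= 16

C(16,1) = 16


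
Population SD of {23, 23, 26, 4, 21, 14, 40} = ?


Mean = 21.5714
Variance = 104.2449
SD = sqrt(104.2449) = 10.2100

SD = 10.2100


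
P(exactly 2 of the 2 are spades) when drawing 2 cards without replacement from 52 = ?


Hypergeometric: P(X=2) = C(13,2)·C(39,0) / C(52,2)
= 78 × 1 / 1326
= 78/1326 = 0.0588

P = 0.0588


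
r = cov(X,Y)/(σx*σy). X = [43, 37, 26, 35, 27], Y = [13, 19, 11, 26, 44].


Mean X = 33.6000, Mean Y = 22.6000
SD X = 6.374951, SD Y = 11.909660
Cov = -30.160000
r = -30.160000/(6.374951*11.909660) = -0.3972

r = -0.3972


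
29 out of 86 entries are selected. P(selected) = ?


P = 29/86 = 0.3372

P = 0.3372


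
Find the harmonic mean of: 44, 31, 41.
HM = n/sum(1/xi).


Sum of reciprocals = 1/44 + 1/31 + 1/41 = 0.079376
HM = 3/0.079376 = 37.7950

HM = 37.7950


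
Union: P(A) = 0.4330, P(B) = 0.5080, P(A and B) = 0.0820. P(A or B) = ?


P(A∪B) = 0.4330 + 0.5080 - 0.0820
= 0.9410 - 0.0820
= 0.8590

P(A∪B) = 0.8590


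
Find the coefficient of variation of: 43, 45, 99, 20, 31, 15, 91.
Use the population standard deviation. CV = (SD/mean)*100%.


Mean = 49.1429
SD = 30.7916
CV = (30.7916/49.1429)*100 = 62.6573%

CV = 62.6573%


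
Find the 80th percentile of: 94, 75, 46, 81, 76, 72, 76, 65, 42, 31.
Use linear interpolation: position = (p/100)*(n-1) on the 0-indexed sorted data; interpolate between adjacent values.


Sorted: 31, 42, 46, 65, 72, 75, 76, 76, 81, 94
n = 10
Index = 80/100 * 9 = 7.2000
Lower = data[7] = 76, Upper = data[8] = 81
P80 = 76 + 0.2000*(5) = 77.0000

P80 = 77.0000


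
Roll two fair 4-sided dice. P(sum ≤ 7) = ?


Total outcomes = 4×4 = 16
Favorable (sum ≤ 7): 15
P = 15/16 = 0.9375

P = 0.9375


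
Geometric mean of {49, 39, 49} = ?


Product = 49 × 39 × 49 = 93639
GM = 93639^(1/3) = 45.4101

GM = 45.4101


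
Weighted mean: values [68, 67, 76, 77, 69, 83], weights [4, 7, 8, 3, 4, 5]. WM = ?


Numerator = 68*4 + 67*7 + 76*8 + 77*3 + 69*4 + 83*5 = 2271
Denominator = 4 + 7 + 8 + 3 + 4 + 5 = 31
WM = 2271/31 = 73.2581

WM = 73.2581


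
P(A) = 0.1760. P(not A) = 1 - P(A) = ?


P(not A) = 1 - 0.1760 = 0.8240

P(not A) = 0.8240


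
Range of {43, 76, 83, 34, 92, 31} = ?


Max = 92, Min = 31
Range = 92 - 31 = 61

Range = 61


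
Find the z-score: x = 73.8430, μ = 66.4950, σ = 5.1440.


z = (73.8430 - 66.4950)/5.1440
= 7.3480/5.1440
= 1.4285

z = 1.4285


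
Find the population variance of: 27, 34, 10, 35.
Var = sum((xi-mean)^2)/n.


Mean = 26.5000
Squared deviations: 0.2500, 56.2500, 272.2500, 72.2500
Sum = 401.0000
Variance = 401.0000/4 = 100.2500

Variance = 100.2500


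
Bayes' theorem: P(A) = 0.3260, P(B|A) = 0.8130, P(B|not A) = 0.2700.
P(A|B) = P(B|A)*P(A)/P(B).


P(B) = P(B|A)*P(A) + P(B|A')*P(A')
= 0.8130*0.3260 + 0.2700*0.6740
= 0.265038 + 0.181980 = 0.447018
P(A|B) = 0.265038/0.447018 = 0.5929

P(A|B) = 0.5929


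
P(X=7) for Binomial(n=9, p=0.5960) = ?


C(9,7) = 36
p^7 = 0.026713
(1-p)^2 = 0.163216
P = 36 * 0.026713 * 0.163216 = 0.1570

P(X=7) = 0.1570


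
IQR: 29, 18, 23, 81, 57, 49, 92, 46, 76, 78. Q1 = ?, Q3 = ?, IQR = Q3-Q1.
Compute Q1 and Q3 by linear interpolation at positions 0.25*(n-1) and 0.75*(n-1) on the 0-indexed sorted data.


Sorted: 18, 23, 29, 46, 49, 57, 76, 78, 81, 92
Q1 (25th %ile) = 33.2500
Q3 (75th %ile) = 77.5000
IQR = 77.5000 - 33.2500 = 44.2500

IQR = 44.2500


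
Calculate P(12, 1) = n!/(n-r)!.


P(12,1) = 12!/11!
= 479001600/39916800
= 12

P(12,1) = 12


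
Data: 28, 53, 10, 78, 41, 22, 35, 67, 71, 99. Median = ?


Sorted: 10, 22, 28, 35, 41, 53, 67, 71, 78, 99
n = 10 (even)
Middle values: 41 and 53
Median = (41+53)/2 = 47.0000

Median = 47.0000


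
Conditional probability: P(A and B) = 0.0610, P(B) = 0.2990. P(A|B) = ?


P(A|B) = 0.0610/0.2990 = 0.2040

P(A|B) = 0.2040


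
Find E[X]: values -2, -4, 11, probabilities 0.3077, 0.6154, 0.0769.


E[X] = -2*0.3077 - 4*0.6154 + 11*0.0769
= -0.6154 - 2.4616 + 0.8459
= -2.2311

E[X] = -2.2311


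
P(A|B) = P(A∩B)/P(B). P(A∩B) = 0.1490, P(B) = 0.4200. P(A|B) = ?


P(A|B) = 0.1490/0.4200 = 0.3548

P(A|B) = 0.3548


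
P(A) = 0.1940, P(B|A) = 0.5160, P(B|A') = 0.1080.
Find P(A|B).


P(B) = P(B|A)*P(A) + P(B|A')*P(A')
= 0.5160*0.1940 + 0.1080*0.8060
= 0.100104 + 0.087048 = 0.187152
P(A|B) = 0.100104/0.187152 = 0.5349

P(A|B) = 0.5349


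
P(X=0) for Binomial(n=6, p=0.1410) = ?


C(6,0) = 1
p^0 = 1.000000
(1-p)^6 = 0.401753
P = 1 * 1.000000 * 0.401753 = 0.4018

P(X=0) = 0.4018


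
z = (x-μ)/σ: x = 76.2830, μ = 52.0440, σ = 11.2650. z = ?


z = (76.2830 - 52.0440)/11.2650
= 24.2390/11.2650
= 2.1517

z = 2.1517


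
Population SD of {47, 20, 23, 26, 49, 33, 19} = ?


Mean = 31.0000
Variance = 134.0000
SD = sqrt(134.0000) = 11.5758

SD = 11.5758


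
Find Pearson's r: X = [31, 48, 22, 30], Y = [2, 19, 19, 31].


Mean X = 32.7500, Mean Y = 17.7500
SD X = 9.470348, SD Y = 10.328964
Cov = -0.812500
r = -0.812500/(9.470348*10.328964) = -0.0083

r = -0.0083


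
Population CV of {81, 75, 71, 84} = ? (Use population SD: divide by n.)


Mean = 77.7500
SD = 5.0683
CV = (5.0683/77.7500)*100 = 6.5187%

CV = 6.5187%


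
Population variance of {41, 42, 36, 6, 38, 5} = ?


Mean = 28.0000
Squared deviations: 169.0000, 196.0000, 64.0000, 484.0000, 100.0000, 529.0000
Sum = 1542.0000
Variance = 1542.0000/6 = 257.0000

Variance = 257.0000


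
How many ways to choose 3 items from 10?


C(10,3) = 10!/(3! × 7!)
= 3628800/(6 × 5040)
= 120

C(10,3) = 120


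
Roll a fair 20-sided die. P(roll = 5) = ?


Favorable outcomes (roll = 5): 1
Total outcomes = 20
P = 1/20 = 0.0500

P = 0.0500


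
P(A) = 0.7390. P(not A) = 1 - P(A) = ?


P(not A) = 1 - 0.7390 = 0.2610

P(not A) = 0.2610


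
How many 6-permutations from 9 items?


P(9,6) = 9!/3!
= 362880/6
= 60480

P(9,6) = 60480


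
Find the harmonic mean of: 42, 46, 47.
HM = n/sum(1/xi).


Sum of reciprocals = 1/42 + 1/46 + 1/47 = 0.066825
HM = 3/0.066825 = 44.8932

HM = 44.8932


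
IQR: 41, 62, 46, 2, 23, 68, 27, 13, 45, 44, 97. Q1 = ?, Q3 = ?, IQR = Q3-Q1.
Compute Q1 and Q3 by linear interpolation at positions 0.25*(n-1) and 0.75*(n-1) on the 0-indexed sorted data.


Sorted: 2, 13, 23, 27, 41, 44, 45, 46, 62, 68, 97
Q1 (25th %ile) = 25.0000
Q3 (75th %ile) = 54.0000
IQR = 54.0000 - 25.0000 = 29.0000

IQR = 29.0000


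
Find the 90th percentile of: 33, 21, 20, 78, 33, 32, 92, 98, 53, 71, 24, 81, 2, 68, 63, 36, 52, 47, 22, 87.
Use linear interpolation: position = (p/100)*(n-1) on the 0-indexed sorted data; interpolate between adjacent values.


Sorted: 2, 20, 21, 22, 24, 32, 33, 33, 36, 47, 52, 53, 63, 68, 71, 78, 81, 87, 92, 98
n = 20
Index = 90/100 * 19 = 17.1000
Lower = data[17] = 87, Upper = data[18] = 92
P90 = 87 + 0.1000*(5) = 87.5000

P90 = 87.5000


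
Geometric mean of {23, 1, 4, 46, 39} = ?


Product = 23 × 1 × 4 × 46 × 39 = 165048
GM = 165048^(1/5) = 11.0541

GM = 11.0541


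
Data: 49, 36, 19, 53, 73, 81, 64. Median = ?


Sorted: 19, 36, 49, 53, 64, 73, 81
n = 7 (odd)
Middle value = 53

Median = 53


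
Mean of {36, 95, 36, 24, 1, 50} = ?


Sum = 36 + 95 + 36 + 24 + 1 + 50 = 242
n = 6
Mean = 242/6 = 40.3333

Mean = 40.3333


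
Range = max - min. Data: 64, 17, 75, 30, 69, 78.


Max = 78, Min = 17
Range = 78 - 17 = 61

Range = 61


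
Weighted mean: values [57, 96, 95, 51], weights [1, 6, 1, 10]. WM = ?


Numerator = 57*1 + 96*6 + 95*1 + 51*10 = 1238
Denominator = 1 + 6 + 1 + 10 = 18
WM = 1238/18 = 68.7778

WM = 68.7778


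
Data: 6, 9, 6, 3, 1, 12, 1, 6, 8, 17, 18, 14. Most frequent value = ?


Frequencies: 1:2, 3:1, 6:3, 8:1, 9:1, 12:1, 14:1, 17:1, 18:1
Max frequency = 3
Mode = 6

Mode = 6


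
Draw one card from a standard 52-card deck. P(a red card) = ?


26 red cards in 52 cards
P = 26/52 = 0.5000

P = 0.5000


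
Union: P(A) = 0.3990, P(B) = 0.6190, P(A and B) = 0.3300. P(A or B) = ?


P(A∪B) = 0.3990 + 0.6190 - 0.3300
= 1.0180 - 0.3300
= 0.6880

P(A∪B) = 0.6880


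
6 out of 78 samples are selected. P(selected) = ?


P = 6/78 = 0.0769

P = 0.0769


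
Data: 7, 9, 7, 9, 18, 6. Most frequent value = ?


Frequencies: 6:1, 7:2, 9:2, 18:1
Max frequency = 2
Mode = 7, 9

Mode = 7, 9


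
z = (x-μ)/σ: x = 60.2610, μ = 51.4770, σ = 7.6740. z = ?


z = (60.2610 - 51.4770)/7.6740
= 8.7840/7.6740
= 1.1446

z = 1.1446


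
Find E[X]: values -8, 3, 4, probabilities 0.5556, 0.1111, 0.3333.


E[X] = -8*0.5556 + 3*0.1111 + 4*0.3333
= -4.4448 + 0.3333 + 1.3332
= -2.7783

E[X] = -2.7783


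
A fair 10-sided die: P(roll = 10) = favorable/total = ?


Favorable outcomes (roll = 10): 1
Total outcomes = 10
P = 1/10 = 0.1000

P = 0.1000


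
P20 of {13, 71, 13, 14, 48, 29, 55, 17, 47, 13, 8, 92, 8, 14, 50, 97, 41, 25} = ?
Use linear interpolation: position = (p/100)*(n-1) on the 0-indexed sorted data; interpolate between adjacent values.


Sorted: 8, 8, 13, 13, 13, 14, 14, 17, 25, 29, 41, 47, 48, 50, 55, 71, 92, 97
n = 18
Index = 20/100 * 17 = 3.4000
Lower = data[3] = 13, Upper = data[4] = 13
P20 = 13 + 0.4000*(0) = 13.0000

P20 = 13.0000


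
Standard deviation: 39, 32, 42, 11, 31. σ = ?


Mean = 31.0000
Variance = 117.2000
SD = sqrt(117.2000) = 10.8259

SD = 10.8259


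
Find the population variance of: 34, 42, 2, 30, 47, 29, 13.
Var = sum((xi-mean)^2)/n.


Mean = 28.1429
Squared deviations: 34.3061, 192.0204, 683.4490, 3.4490, 355.5918, 0.7347, 229.3061
Sum = 1498.8571
Variance = 1498.8571/7 = 214.1224

Variance = 214.1224


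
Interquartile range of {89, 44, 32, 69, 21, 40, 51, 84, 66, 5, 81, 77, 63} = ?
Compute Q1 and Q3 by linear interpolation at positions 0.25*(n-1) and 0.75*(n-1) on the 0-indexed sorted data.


Sorted: 5, 21, 32, 40, 44, 51, 63, 66, 69, 77, 81, 84, 89
Q1 (25th %ile) = 40.0000
Q3 (75th %ile) = 77.0000
IQR = 77.0000 - 40.0000 = 37.0000

IQR = 37.0000


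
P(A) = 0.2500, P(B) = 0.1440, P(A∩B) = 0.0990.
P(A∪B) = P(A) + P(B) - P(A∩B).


P(A∪B) = 0.2500 + 0.1440 - 0.0990
= 0.3940 - 0.0990
= 0.2950

P(A∪B) = 0.2950


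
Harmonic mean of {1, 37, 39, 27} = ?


Sum of reciprocals = 1/1 + 1/37 + 1/39 + 1/27 = 1.089705
HM = 4/1.089705 = 3.6707

HM = 3.6707


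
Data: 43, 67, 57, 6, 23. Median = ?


Sorted: 6, 23, 43, 57, 67
n = 5 (odd)
Middle value = 43

Median = 43


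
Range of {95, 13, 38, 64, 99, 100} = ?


Max = 100, Min = 13
Range = 100 - 13 = 87

Range = 87


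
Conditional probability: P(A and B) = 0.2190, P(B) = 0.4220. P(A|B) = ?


P(A|B) = 0.2190/0.4220 = 0.5190

P(A|B) = 0.5190


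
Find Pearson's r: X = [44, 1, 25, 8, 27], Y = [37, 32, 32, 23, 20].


Mean X = 21.0000, Mean Y = 28.8000
SD X = 15.165751, SD Y = 6.305553
Cov = 32.000000
r = 32.000000/(15.165751*6.305553) = 0.3346

r = 0.3346


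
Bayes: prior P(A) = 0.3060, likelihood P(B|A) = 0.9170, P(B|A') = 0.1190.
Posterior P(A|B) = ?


P(B) = P(B|A)*P(A) + P(B|A')*P(A')
= 0.9170*0.3060 + 0.1190*0.6940
= 0.280602 + 0.082586 = 0.363188
P(A|B) = 0.280602/0.363188 = 0.7726

P(A|B) = 0.7726
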